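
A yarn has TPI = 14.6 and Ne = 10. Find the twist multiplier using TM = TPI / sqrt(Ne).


Formula: TM = TPI / sqrt(Ne)
Step 1: sqrt(Ne) = sqrt(10) = 3.1623
Step 2: TM = 14.6 / 3.1623 = 4.62

4.62 TM


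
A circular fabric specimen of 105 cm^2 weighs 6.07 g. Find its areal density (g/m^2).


Formula: GSM = mass_g / area_m2
Step 1: Convert area: 105 cm^2 = 105 / 10000 = 0.0105 m^2
Step 2: GSM = 6.07 g / 0.0105 m^2 = 578.1 g/m^2

578.1 g/m^2


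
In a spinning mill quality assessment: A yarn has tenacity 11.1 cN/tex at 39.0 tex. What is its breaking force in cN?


Formula: Breaking force = Tenacity * Linear density
F = 11.1 cN/tex * 39.0 tex
F = 432.90 cN

432.90 cN


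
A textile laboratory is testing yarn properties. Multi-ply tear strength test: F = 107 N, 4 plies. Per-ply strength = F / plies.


Formula: Per-ply strength = Total force / Number of plies
Per-ply = 107 N / 4
Per-ply = 26.75 N

26.75 N


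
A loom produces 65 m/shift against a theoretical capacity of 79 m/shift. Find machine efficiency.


Formula: Efficiency% = (Actual output / Theoretical output) * 100
Efficiency% = (65 / 79) * 100
Efficiency% = 0.822785 * 100 = 82.2785% ≈ 82.3%

82.3%


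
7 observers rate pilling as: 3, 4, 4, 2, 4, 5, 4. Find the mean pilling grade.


Formula: Mean = sum / count
Sum = 3 + 4 + 4 + 2 + 4 + 5 + 4 = 26
Mean = 26 / 7 = 3.7

3.7


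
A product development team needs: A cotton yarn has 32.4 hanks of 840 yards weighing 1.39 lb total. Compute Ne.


Formula: Ne = hanks / mass_lb
Substituting: Ne = 32.4 / 1.39
Ne = 23.3

23.3 Ne


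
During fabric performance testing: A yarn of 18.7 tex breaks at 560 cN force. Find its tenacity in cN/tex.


Formula: Tenacity = Breaking force / Linear density
Tenacity = 560 cN / 18.7 tex
Tenacity = 29.95 cN/tex

29.95 cN/tex


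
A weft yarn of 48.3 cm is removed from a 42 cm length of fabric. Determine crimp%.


Formula: Crimp% = ((L_yarn - L_fabric) / L_fabric) * 100
Step 1: Extension = 48.3 - 42 = 6.3 cm
Step 2: Crimp% = (6.3 / 42) * 100
Step 3: Crimp% = 0.15 * 100 = 15.0%

15.0%


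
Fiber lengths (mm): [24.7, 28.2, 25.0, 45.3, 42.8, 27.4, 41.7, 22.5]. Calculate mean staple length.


Formula: Mean = sum of lengths / count
Sum = 24.7 + 28.2 + 25.0 + 45.3 + 42.8 + 27.4 + 41.7 + 22.5
Sum = 257.6 mm
Mean = 257.6 / 8 = 32.20 mm

32.20 mm


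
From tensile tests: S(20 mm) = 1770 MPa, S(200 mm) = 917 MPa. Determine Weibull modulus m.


Formula: m = ln(L1/L2) / ln(S2/S1)
Step 1: ln(L1/L2) = ln(20/200) = -2.30259
Step 2: S2/S1 = 917/1770 = 0.51808
Step 3: ln(S2/S1) = ln(0.51808) = -0.65763
Step 4: m = -2.30259 / -0.65763 = 3.50

3.50 (Weibull m)


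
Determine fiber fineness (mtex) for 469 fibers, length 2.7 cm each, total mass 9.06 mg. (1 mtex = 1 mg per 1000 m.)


Formula: fineness (mtex) = mass (mg) / total length (km) = (mass_mg / total_length_m) * 1000
Step 1: Convert fiber length: 2.7 cm = 0.027 m
Step 2: Total fiber length = 469 * 0.027 = 12.663 m
Step 3: Linear density = 9.06 mg / 12.663 m = 0.7155 mg/m
Step 4: fineness = 0.7155 * 1000 = 715.5 mtex

715.5 mtex


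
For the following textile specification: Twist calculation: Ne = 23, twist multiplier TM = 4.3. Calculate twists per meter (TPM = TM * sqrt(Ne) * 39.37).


Formula: TPM = TM * sqrt(Ne) * 39.37
Step 1: sqrt(Ne) = sqrt(23) = 4.7958
Step 2: TM * sqrt(Ne) = 4.3 * 4.7958 = 20.6219
Step 3: TPM = 20.6219 * 39.37 = 812 twists/m

812 twists/m


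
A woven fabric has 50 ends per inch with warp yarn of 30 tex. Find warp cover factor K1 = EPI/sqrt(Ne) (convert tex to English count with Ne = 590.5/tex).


Formula: K1 = EPI / sqrt(Ne), with Ne = 590.5 / tex_warp
Step 1: Ne = 590.5 / 30 = 19.683
Step 2: sqrt(Ne) = sqrt(19.683) = 4.4366
Step 3: K1 = 50 / 4.4366 = 11.3

11.3


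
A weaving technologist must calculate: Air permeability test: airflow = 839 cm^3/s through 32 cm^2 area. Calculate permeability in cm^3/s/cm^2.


Formula: Air Permeability = Airflow / Test Area
AP = 839 cm^3/s / 32 cm^2
AP = 26.2 cm^3/s/cm^2

26.2 cm^3/s/cm^2


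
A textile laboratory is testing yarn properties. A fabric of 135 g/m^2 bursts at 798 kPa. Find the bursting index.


Formula: Bursting Index = Bursting Strength / Fabric GSM
BI = 798 kPa / 135 g/m^2
BI = 5.911 kPa/(g/m^2)

5.911 kPa/(g/m^2)


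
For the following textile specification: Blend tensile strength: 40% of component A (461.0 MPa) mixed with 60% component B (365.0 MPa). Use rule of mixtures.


Formula: Blend property = (fraction_A * property_A) + (fraction_B * property_B)
Step 1: Contribution A = 40/100 * 461.0 MPa = 184.4 MPa
Step 2: Contribution B = 60/100 * 365.0 MPa = 219.0 MPa
Step 3: Blend tensile strength = 184.4 + 219.0 = 403.4 MPa

403.4 MPa


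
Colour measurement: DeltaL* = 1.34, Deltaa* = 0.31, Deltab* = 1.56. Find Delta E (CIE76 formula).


Formula: Delta E = sqrt(dL*^2 + da*^2 + db*^2)
Step 1: dL*^2 = 1.34^2 = 1.7956
Step 2: da*^2 = 0.31^2 = 0.0961
Step 3: db*^2 = 1.56^2 = 2.4336
Step 4: Sum = 1.7956 + 0.0961 + 2.4336 = 4.3253
Step 5: Delta E = sqrt(4.3253) = 2.08

2.08 Delta E


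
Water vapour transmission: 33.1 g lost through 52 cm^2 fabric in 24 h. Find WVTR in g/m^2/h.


Formula: WVTR = mass_loss / (area * time)
Step 1: Convert area: 52 cm^2 = 0.0052 m^2
Step 2: WVTR = 33.1 g / (0.0052 m^2 * 24 h)
Step 3: WVTR = 33.1 / 0.1248 = 265.2 g/m^2/h

265.2 g/m^2/h


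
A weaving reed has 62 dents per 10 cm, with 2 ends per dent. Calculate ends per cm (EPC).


Formula: EPC = (dents per 10 cm * ends per dent) / 10
Step 1: Total ends per 10 cm = 62 * 2 = 124
Step 2: EPC = 124 / 10 = 12.4 ends/cm

12.4 ends/cm


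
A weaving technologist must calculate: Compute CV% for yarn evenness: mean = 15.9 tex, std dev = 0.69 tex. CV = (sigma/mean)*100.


Formula: CV% = (standard deviation / mean) * 100
Step 1: Ratio = 0.69 / 15.9 = 0.043396
Step 2: CV% = 0.043396 * 100 = 4.3396% ≈ 4.3%

4.3%


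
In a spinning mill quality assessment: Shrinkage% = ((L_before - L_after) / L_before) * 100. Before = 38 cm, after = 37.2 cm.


Formula: Shrinkage% = ((L_before - L_after) / L_before) * 100
Step 1: Shrinkage = 38 - 37.2 = 0.8 cm
Step 2: Shrinkage% = (0.8 / 38) * 100
Step 3: Shrinkage% = 0.021053 * 100 = 2.1053% ≈ 2.1%

2.1%


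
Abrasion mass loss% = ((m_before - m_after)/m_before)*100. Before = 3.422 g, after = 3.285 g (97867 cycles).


Formula: Mass loss% = ((m_before - m_after) / m_before) * 100
Step 1: Mass loss = 3.422 - 3.285 = 0.137 g
Step 2: Ratio = 0.137 / 3.422 = 0.0400351
Step 3: Mass loss% = 0.0400351 * 100 = 4.00351% ≈ 4.00%

4.00%


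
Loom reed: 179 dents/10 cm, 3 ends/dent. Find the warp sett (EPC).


Formula: EPC = (dents per 10 cm * ends per dent) / 10
Step 1: Total ends per 10 cm = 179 * 3 = 537
Step 2: EPC = 537 / 10 = 53.7 ends/cm

53.7 ends/cm


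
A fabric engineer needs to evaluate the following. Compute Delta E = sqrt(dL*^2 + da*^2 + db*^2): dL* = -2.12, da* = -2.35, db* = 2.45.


Formula: Delta E = sqrt(dL*^2 + da*^2 + db*^2)
Step 1: dL*^2 = (-2.12)^2 = 4.4944
Step 2: da*^2 = (-2.35)^2 = 5.5225
Step 3: db*^2 = 2.45^2 = 6.0025
Step 4: Sum = 4.4944 + 5.5225 + 6.0025 = 16.0194
Step 5: Delta E = sqrt(16.0194) = 4.0

4.0 Delta E


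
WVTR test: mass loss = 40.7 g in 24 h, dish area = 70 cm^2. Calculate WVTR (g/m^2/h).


Formula: WVTR = mass_loss / (area * time)
Step 1: Convert area: 70 cm^2 = 0.007 m^2
Step 2: WVTR = 40.7 g / (0.007 m^2 * 24 h)
Step 3: WVTR = 40.7 / 0.168 = 242.3 g/m^2/h

242.3 g/m^2/h


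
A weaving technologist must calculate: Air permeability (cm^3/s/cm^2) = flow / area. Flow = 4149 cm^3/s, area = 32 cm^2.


Formula: Air Permeability = Airflow / Test Area
AP = 4149 cm^3/s / 32 cm^2
AP = 129.7 cm^3/s/cm^2

129.7 cm^3/s/cm^2


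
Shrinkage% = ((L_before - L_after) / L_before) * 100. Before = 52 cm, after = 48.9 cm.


Formula: Shrinkage% = ((L_before - L_after) / L_before) * 100
Step 1: Shrinkage = 52 - 48.9 = 3.1 cm
Step 2: Shrinkage% = (3.1 / 52) * 100
Step 3: Shrinkage% = 0.059615 * 100 = 5.9615% ≈ 6.0%

6.0%


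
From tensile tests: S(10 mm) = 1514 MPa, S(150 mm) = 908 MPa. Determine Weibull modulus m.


Formula: m = ln(L1/L2) / ln(S2/S1)
Step 1: ln(L1/L2) = ln(10/150) = -2.70805
Step 2: S2/S1 = 908/1514 = 0.59974
Step 3: ln(S2/S1) = ln(0.59974) = -0.51126
Step 4: m = -2.70805 / -0.51126 = 5.30

5.30 (Weibull m)


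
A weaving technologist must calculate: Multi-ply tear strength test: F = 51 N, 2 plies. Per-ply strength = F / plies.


Formula: Per-ply strength = Total force / Number of plies
Per-ply = 51 N / 2
Per-ply = 25.5 N

25.5 N


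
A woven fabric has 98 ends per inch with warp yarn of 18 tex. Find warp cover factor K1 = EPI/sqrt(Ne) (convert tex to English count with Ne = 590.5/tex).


Formula: K1 = EPI / sqrt(Ne), with Ne = 590.5 / tex_warp
Step 1: Ne = 590.5 / 18 = 32.806
Step 2: sqrt(Ne) = sqrt(32.806) = 5.7277
Step 3: K1 = 98 / 5.7277 = 17.1

17.1


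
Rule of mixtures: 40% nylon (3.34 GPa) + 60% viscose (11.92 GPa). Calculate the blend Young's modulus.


Formula: Blend property = (fraction_A * property_A) + (fraction_B * property_B)
Step 1: Contribution A = 40/100 * 3.34 GPa = 1.336 GPa
Step 2: Contribution B = 60/100 * 11.92 GPa = 7.152 GPa
Step 3: Blend Young's modulus = 1.336 + 7.152 = 8.488 GPa

8.488 GPa


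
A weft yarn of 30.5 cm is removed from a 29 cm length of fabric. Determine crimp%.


Formula: Crimp% = ((L_yarn - L_fabric) / L_fabric) * 100
Step 1: Extension = 30.5 - 29 = 1.5 cm
Step 2: Crimp% = (1.5 / 29) * 100
Step 3: Crimp% = 0.051724 * 100 = 5.1724% ≈ 5.2%

5.2%


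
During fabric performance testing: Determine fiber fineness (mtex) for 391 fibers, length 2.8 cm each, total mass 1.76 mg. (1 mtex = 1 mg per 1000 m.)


Formula: fineness (mtex) = mass (mg) / total length (km) = (mass_mg / total_length_m) * 1000
Step 1: Convert fiber length: 2.8 cm = 0.028 m
Step 2: Total fiber length = 391 * 0.028 = 10.948 m
Step 3: Linear density = 1.76 mg / 10.948 m = 0.1608 mg/m
Step 4: fineness = 0.1608 * 1000 = 160.8 mtex

160.8 mtex


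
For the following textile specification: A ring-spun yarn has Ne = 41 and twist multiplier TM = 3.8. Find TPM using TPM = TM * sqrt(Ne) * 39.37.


Formula: TPM = TM * sqrt(Ne) * 39.37
Step 1: sqrt(Ne) = sqrt(41) = 6.4031
Step 2: TM * sqrt(Ne) = 3.8 * 6.4031 = 24.3318
Step 3: TPM = 24.3318 * 39.37 = 958 twists/m

958 twists/m


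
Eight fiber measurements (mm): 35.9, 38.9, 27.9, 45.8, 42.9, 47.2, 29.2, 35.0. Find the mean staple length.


Formula: Mean = sum of lengths / count
Sum = 35.9 + 38.9 + 27.9 + 45.8 + 42.9 + 47.2 + 29.2 + 35.0
Sum = 302.8 mm
Mean = 302.8 / 8 = 37.85 mm

37.85 mm


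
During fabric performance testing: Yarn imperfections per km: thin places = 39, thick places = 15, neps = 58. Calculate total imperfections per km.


Formula: Total = thin places + thick places + neps
Total = 39 + 15 + 58
Total = 112 imperfections/km

112 imperfections/km


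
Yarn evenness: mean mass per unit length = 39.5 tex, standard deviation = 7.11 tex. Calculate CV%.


Formula: CV% = (standard deviation / mean) * 100
Step 1: Ratio = 7.11 / 39.5 = 0.18
Step 2: CV% = 0.18 * 100 = 18.0%

18.0%


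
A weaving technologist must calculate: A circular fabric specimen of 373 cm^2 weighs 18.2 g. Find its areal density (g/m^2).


Formula: GSM = mass_g / area_m2
Step 1: Convert area: 373 cm^2 = 373 / 10000 = 0.0373 m^2
Step 2: GSM = 18.2 g / 0.0373 m^2 = 487.9 g/m^2

487.9 g/m^2


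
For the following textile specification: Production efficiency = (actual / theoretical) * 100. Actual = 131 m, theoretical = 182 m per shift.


Formula: Efficiency% = (Actual output / Theoretical output) * 100
Efficiency% = (131 / 182) * 100
Efficiency% = 0.71978 * 100 = 71.978% ≈ 72.0%

72.0%


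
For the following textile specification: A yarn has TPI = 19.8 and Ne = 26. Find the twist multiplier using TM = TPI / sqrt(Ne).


Formula: TM = TPI / sqrt(Ne)
Step 1: sqrt(Ne) = sqrt(26) = 5.099
Step 2: TM = 19.8 / 5.099 = 3.88

3.88 TM


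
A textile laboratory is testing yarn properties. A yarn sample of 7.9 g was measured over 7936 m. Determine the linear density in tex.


Formula: Tex = (mass_g / length_m) * 1000
Substituting: Tex = (7.9 / 7936) * 1000
Intermediate: 7.9 / 7936 = 0.00099546 g/m
Tex = 0.00099546 * 1000 = 1.00 tex

1.00 tex


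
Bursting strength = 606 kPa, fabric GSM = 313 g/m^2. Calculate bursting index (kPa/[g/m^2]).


Formula: Bursting Index = Bursting Strength / Fabric GSM
BI = 606 kPa / 313 g/m^2
BI = 1.936 kPa/(g/m^2)

1.936 kPa/(g/m^2)


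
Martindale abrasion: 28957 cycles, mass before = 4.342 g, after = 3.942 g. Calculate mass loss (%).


Formula: Mass loss% = ((m_before - m_after) / m_before) * 100
Step 1: Mass loss = 4.342 - 3.942 = 0.4 g
Step 2: Ratio = 0.4 / 4.342 = 0.0921234
Step 3: Mass loss% = 0.0921234 * 100 = 9.21234% ≈ 9.21%

9.21%


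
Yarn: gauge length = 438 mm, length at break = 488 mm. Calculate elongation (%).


Formula: Elongation (%) = ((L_break - L0) / L0) * 100
Step 1: Extension = 488 - 438 = 50 mm
Step 2: Elongation = (50 / 438) * 100
Step 3: Elongation = 0.114155 * 100 = 11.4155% ≈ 11.4%

11.4%


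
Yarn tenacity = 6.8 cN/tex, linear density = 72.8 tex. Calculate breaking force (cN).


Formula: Breaking force = Tenacity * Linear density
F = 6.8 cN/tex * 72.8 tex
F = 495.04 cN

495.04 cN


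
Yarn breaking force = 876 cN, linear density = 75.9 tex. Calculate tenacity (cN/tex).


Formula: Tenacity = Breaking force / Linear density
Tenacity = 876 cN / 75.9 tex
Tenacity = 11.54 cN/tex

11.54 cN/tex


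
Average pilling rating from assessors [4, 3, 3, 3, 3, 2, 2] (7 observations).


Formula: Mean = sum / count
Sum = 4 + 3 + 3 + 3 + 3 + 2 + 2 = 20
Mean = 20 / 7 = 2.9

2.9


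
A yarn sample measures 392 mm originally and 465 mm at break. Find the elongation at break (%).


Formula: Elongation (%) = ((L_break - L0) / L0) * 100
Step 1: Extension = 465 - 392 = 73 mm
Step 2: Elongation = (73 / 392) * 100
Step 3: Elongation = 0.186224 * 100 = 18.6224% ≈ 18.6%

18.6%


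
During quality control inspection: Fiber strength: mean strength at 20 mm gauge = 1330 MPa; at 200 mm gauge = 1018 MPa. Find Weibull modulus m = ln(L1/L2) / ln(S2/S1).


Formula: m = ln(L1/L2) / ln(S2/S1)
Step 1: ln(L1/L2) = ln(20/200) = -2.30259
Step 2: S2/S1 = 1018/1330 = 0.76541
Step 3: ln(S2/S1) = ln(0.76541) = -0.26734
Step 4: m = -2.30259 / -0.26734 = 8.61

8.61 (Weibull m)


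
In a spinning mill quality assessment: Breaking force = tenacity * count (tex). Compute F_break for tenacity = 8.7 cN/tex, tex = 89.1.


Formula: Breaking force = Tenacity * Linear density
F = 8.7 cN/tex * 89.1 tex
F = 775.17 cN

775.17 cN


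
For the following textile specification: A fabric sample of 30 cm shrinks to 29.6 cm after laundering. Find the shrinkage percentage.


Formula: Shrinkage% = ((L_before - L_after) / L_before) * 100
Step 1: Shrinkage = 30 - 29.6 = 0.4 cm
Step 2: Shrinkage% = (0.4 / 30) * 100
Step 3: Shrinkage% = 0.013333 * 100 = 1.3333% ≈ 1.3%

1.3%


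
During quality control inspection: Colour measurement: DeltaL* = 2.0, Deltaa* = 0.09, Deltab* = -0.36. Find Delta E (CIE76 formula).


Formula: Delta E = sqrt(dL*^2 + da*^2 + db*^2)
Step 1: dL*^2 = 2.0^2 = 4.0
Step 2: da*^2 = 0.09^2 = 0.0081
Step 3: db*^2 = (-0.36)^2 = 0.1296
Step 4: Sum = 4.0 + 0.0081 + 0.1296 = 4.1377
Step 5: Delta E = sqrt(4.1377) = 2.03

2.03 Delta E


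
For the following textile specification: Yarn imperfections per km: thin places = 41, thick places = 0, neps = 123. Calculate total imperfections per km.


Formula: Total = thin places + thick places + neps
Total = 41 + 0 + 123
Total = 164 imperfections/km

164 imperfections/km


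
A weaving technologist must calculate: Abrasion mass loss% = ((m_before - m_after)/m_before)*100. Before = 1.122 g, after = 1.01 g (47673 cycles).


Formula: Mass loss% = ((m_before - m_after) / m_before) * 100
Step 1: Mass loss = 1.122 - 1.01 = 0.112 g
Step 2: Ratio = 0.112 / 1.122 = 0.0998217
Step 3: Mass loss% = 0.0998217 * 100 = 9.98217% ≈ 9.98%

9.98%


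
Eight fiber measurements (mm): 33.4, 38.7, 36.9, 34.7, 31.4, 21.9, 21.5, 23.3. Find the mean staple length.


Formula: Mean = sum of lengths / count
Sum = 33.4 + 38.7 + 36.9 + 34.7 + 31.4 + 21.9 + 21.5 + 23.3
Sum = 241.8 mm
Mean = 241.8 / 8 = 30.23 mm

30.23 mm


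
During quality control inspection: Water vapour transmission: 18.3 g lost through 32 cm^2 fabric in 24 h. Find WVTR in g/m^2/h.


Formula: WVTR = mass_loss / (area * time)
Step 1: Convert area: 32 cm^2 = 0.0032 m^2
Step 2: WVTR = 18.3 g / (0.0032 m^2 * 24 h)
Step 3: WVTR = 18.3 / 0.0768 = 238.3 g/m^2/h

238.3 g/m^2/h


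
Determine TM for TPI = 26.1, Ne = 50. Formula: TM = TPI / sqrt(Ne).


Formula: TM = TPI / sqrt(Ne)
Step 1: sqrt(Ne) = sqrt(50) = 7.0711
Step 2: TM = 26.1 / 7.0711 = 3.69

3.69 TM


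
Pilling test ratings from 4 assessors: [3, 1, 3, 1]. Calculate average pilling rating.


Formula: Mean = sum / count
Sum = 3 + 1 + 3 + 1 = 8
Mean = 8 / 4 = 2.0

2.0


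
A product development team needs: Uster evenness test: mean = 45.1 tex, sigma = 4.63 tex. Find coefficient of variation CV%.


Formula: CV% = (standard deviation / mean) * 100
Step 1: Ratio = 4.63 / 45.1 = 0.102661
Step 2: CV% = 0.102661 * 100 = 10.2661% ≈ 10.3%

10.3%


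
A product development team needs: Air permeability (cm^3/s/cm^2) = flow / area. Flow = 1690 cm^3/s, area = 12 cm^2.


Formula: Air Permeability = Airflow / Test Area
AP = 1690 cm^3/s / 12 cm^2
AP = 140.8 cm^3/s/cm^2

140.8 cm^3/s/cm^2


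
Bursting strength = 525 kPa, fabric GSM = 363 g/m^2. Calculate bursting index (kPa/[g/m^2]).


Formula: Bursting Index = Bursting Strength / Fabric GSM
BI = 525 kPa / 363 g/m^2
BI = 1.446 kPa/(g/m^2)

1.446 kPa/(g/m^2)


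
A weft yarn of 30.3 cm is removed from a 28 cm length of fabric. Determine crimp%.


Formula: Crimp% = ((L_yarn - L_fabric) / L_fabric) * 100
Step 1: Extension = 30.3 - 28 = 2.3 cm
Step 2: Crimp% = (2.3 / 28) * 100
Step 3: Crimp% = 0.082143 * 100 = 8.2143% ≈ 8.2%

8.2%


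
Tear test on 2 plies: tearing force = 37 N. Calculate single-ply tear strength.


Formula: Per-ply strength = Total force / Number of plies
Per-ply = 37 N / 2
Per-ply = 18.5 N

18.5 N


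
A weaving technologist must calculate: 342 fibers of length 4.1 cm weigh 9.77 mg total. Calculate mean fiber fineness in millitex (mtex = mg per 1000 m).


Formula: fineness (mtex) = mass (mg) / total length (km) = (mass_mg / total_length_m) * 1000
Step 1: Convert fiber length: 4.1 cm = 0.041 m
Step 2: Total fiber length = 342 * 0.041 = 14.022 m
Step 3: Linear density = 9.77 mg / 14.022 m = 0.6968 mg/m
Step 4: fineness = 0.6968 * 1000 = 696.8 mtex

696.8 mtex


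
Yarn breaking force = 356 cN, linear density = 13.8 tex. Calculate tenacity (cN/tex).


Formula: Tenacity = Breaking force / Linear density
Tenacity = 356 cN / 13.8 tex
Tenacity = 25.80 cN/tex

25.80 cN/tex


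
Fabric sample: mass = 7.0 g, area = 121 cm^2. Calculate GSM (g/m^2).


Formula: GSM = mass_g / area_m2
Step 1: Convert area: 121 cm^2 = 121 / 10000 = 0.0121 m^2
Step 2: GSM = 7.0 g / 0.0121 m^2 = 578.5 g/m^2

578.5 g/m^2


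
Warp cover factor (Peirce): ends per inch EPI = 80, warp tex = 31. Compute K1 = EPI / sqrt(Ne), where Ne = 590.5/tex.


Formula: K1 = EPI / sqrt(Ne), with Ne = 590.5 / tex_warp
Step 1: Ne = 590.5 / 31 = 19.048
Step 2: sqrt(Ne) = sqrt(19.048) = 4.3644
Step 3: K1 = 80 / 4.3644 = 18.3

18.3


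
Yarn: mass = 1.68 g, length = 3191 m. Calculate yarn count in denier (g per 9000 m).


Formula: den = (mass_g / length_m) * 9000
Substituting: den = (1.68 / 3191) * 9000
Intermediate: 1.68 / 3191 = 0.00052648 g/m
den = 0.00052648 * 9000 = 4.7 denier

4.7 denier


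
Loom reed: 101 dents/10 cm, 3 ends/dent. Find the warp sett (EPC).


Formula: EPC = (dents per 10 cm * ends per dent) / 10
Step 1: Total ends per 10 cm = 101 * 3 = 303
Step 2: EPC = 303 / 10 = 30.3 ends/cm

30.3 ends/cm


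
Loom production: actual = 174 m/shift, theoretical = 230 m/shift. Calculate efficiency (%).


Formula: Efficiency% = (Actual output / Theoretical output) * 100
Efficiency% = (174 / 230) * 100
Efficiency% = 0.756522 * 100 = 75.6522% ≈ 75.7%

75.7%


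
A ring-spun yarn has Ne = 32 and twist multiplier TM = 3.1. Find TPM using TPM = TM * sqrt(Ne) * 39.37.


Formula: TPM = TM * sqrt(Ne) * 39.37
Step 1: sqrt(Ne) = sqrt(32) = 5.6569
Step 2: TM * sqrt(Ne) = 3.1 * 5.6569 = 17.5364
Step 3: TPM = 17.5364 * 39.37 = 690 twists/m

690 twists/m


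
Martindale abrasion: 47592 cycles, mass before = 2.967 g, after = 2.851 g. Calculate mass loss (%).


Formula: Mass loss% = ((m_before - m_after) / m_before) * 100
Step 1: Mass loss = 2.967 - 2.851 = 0.116 g
Step 2: Ratio = 0.116 / 2.967 = 0.0390967
Step 3: Mass loss% = 0.0390967 * 100 = 3.90967% ≈ 3.91%

3.91%


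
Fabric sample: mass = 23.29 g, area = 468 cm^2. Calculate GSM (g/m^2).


Formula: GSM = mass_g / area_m2
Step 1: Convert area: 468 cm^2 = 468 / 10000 = 0.0468 m^2
Step 2: GSM = 23.29 g / 0.0468 m^2 = 497.6 g/m^2

497.6 g/m^2


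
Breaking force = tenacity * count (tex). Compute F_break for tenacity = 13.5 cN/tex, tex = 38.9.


Formula: Breaking force = Tenacity * Linear density
F = 13.5 cN/tex * 38.9 tex
F = 525.15 cN

525.15 cN


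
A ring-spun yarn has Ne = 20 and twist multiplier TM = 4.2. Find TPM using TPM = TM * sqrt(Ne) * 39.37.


Formula: TPM = TM * sqrt(Ne) * 39.37
Step 1: sqrt(Ne) = sqrt(20) = 4.4721
Step 2: TM * sqrt(Ne) = 4.2 * 4.4721 = 18.7828
Step 3: TPM = 18.7828 * 39.37 = 739 twists/m

739 twists/m


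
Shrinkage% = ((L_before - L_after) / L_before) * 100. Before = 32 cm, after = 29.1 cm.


Formula: Shrinkage% = ((L_before - L_after) / L_before) * 100
Step 1: Shrinkage = 32 - 29.1 = 2.9 cm
Step 2: Shrinkage% = (2.9 / 32) * 100
Step 3: Shrinkage% = 0.090625 * 100 = 9.0625% ≈ 9.1%

9.1%


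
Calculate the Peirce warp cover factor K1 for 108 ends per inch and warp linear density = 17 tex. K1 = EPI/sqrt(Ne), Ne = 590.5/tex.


Formula: K1 = EPI / sqrt(Ne), with Ne = 590.5 / tex_warp
Step 1: Ne = 590.5 / 17 = 34.735
Step 2: sqrt(Ne) = sqrt(34.735) = 5.8936
Step 3: K1 = 108 / 5.8936 = 18.3

18.3


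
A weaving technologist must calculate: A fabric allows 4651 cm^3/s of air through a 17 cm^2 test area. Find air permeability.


Formula: Air Permeability = Airflow / Test Area
AP = 4651 cm^3/s / 17 cm^2
AP = 273.6 cm^3/s/cm^2

273.6 cm^3/s/cm^2


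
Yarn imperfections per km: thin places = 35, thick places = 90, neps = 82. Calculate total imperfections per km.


Formula: Total = thin places + thick places + neps
Total = 35 + 90 + 82
Total = 207 imperfections/km

207 imperfections/km


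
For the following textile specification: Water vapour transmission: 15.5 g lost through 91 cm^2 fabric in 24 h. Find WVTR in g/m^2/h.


Formula: WVTR = mass_loss / (area * time)
Step 1: Convert area: 91 cm^2 = 0.0091 m^2
Step 2: WVTR = 15.5 g / (0.0091 m^2 * 24 h)
Step 3: WVTR = 15.5 / 0.2184 = 71.0 g/m^2/h

71.0 g/m^2/h


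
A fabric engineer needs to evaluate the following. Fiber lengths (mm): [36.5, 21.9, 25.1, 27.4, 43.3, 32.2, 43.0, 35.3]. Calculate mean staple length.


Formula: Mean = sum of lengths / count
Sum = 36.5 + 21.9 + 25.1 + 27.4 + 43.3 + 32.2 + 43.0 + 35.3
Sum = 264.7 mm
Mean = 264.7 / 8 = 33.09 mm

33.09 mm


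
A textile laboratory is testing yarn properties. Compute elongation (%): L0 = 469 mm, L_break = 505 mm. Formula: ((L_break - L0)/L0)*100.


Formula: Elongation (%) = ((L_break - L0) / L0) * 100
Step 1: Extension = 505 - 469 = 36 mm
Step 2: Elongation = (36 / 469) * 100
Step 3: Elongation = 0.076759 * 100 = 7.6759% ≈ 7.7%

7.7%


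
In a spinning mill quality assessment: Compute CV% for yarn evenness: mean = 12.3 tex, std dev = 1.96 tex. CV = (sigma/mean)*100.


Formula: CV% = (standard deviation / mean) * 100
Step 1: Ratio = 1.96 / 12.3 = 0.15935
Step 2: CV% = 0.15935 * 100 = 15.935% ≈ 15.9%

15.9%


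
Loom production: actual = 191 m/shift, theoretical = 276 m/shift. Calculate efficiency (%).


Formula: Efficiency% = (Actual output / Theoretical output) * 100
Efficiency% = (191 / 276) * 100
Efficiency% = 0.692029 * 100 = 69.2029% ≈ 69.2%

69.2%


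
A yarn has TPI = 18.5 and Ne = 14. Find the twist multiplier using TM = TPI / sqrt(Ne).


Formula: TM = TPI / sqrt(Ne)
Step 1: sqrt(Ne) = sqrt(14) = 3.7417
Step 2: TM = 18.5 / 3.7417 = 4.94

4.94 TM


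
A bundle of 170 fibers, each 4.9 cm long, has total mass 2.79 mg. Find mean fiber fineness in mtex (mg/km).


Formula: fineness (mtex) = mass (mg) / total length (km) = (mass_mg / total_length_m) * 1000
Step 1: Convert fiber length: 4.9 cm = 0.049 m
Step 2: Total fiber length = 170 * 0.049 = 8.33 m
Step 3: Linear density = 2.79 mg / 8.33 m = 0.3349 mg/m
Step 4: fineness = 0.3349 * 1000 = 334.9 mtex

334.9 mtex


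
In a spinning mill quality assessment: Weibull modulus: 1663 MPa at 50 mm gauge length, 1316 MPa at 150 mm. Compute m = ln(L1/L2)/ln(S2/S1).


Formula: m = ln(L1/L2) / ln(S2/S1)
Step 1: ln(L1/L2) = ln(50/150) = -1.09861
Step 2: S2/S1 = 1316/1663 = 0.79134
Step 3: ln(S2/S1) = ln(0.79134) = -0.23403
Step 4: m = -1.09861 / -0.23403 = 4.69

4.69 (Weibull m)


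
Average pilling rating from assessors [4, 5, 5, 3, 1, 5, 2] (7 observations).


Formula: Mean = sum / count
Sum = 4 + 5 + 5 + 3 + 1 + 5 + 2 = 25
Mean = 25 / 7 = 3.6

3.6


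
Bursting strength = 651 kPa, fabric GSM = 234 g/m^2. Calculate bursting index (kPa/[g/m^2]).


Formula: Bursting Index = Bursting Strength / Fabric GSM
BI = 651 kPa / 234 g/m^2
BI = 2.782 kPa/(g/m^2)

2.782 kPa/(g/m^2)


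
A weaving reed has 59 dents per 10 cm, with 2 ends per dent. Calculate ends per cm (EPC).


Formula: EPC = (dents per 10 cm * ends per dent) / 10
Step 1: Total ends per 10 cm = 59 * 2 = 118
Step 2: EPC = 118 / 10 = 11.8 ends/cm

11.8 ends/cm


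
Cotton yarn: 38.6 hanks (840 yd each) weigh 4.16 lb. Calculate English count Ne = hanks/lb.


Formula: Ne = hanks / mass_lb
Substituting: Ne = 38.6 / 4.16
Ne = 9.3

9.3 Ne


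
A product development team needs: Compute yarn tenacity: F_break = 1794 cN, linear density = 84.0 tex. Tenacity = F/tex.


Formula: Tenacity = Breaking force / Linear density
Tenacity = 1794 cN / 84.0 tex
Tenacity = 21.36 cN/tex

21.36 cN/tex


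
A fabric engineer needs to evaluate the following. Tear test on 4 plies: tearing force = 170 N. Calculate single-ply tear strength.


Formula: Per-ply strength = Total force / Number of plies
Per-ply = 170 N / 4
Per-ply = 42.5 N

42.5 N


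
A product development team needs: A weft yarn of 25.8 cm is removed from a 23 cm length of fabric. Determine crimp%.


Formula: Crimp% = ((L_yarn - L_fabric) / L_fabric) * 100
Step 1: Extension = 25.8 - 23 = 2.8 cm
Step 2: Crimp% = (2.8 / 23) * 100
Step 3: Crimp% = 0.121739 * 100 = 12.1739% ≈ 12.2%

12.2%


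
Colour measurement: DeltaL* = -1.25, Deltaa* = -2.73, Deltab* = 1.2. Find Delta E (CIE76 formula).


Formula: Delta E = sqrt(dL*^2 + da*^2 + db*^2)
Step 1: dL*^2 = (-1.25)^2 = 1.5625
Step 2: da*^2 = (-2.73)^2 = 7.4529
Step 3: db*^2 = 1.2^2 = 1.44
Step 4: Sum = 1.5625 + 7.4529 + 1.44 = 10.4554
Step 5: Delta E = sqrt(10.4554) = 3.23

3.23 Delta E


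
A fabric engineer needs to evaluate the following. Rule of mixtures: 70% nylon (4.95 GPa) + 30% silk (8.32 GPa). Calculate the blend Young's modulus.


Formula: Blend property = (fraction_A * property_A) + (fraction_B * property_B)
Step 1: Contribution A = 70/100 * 4.95 GPa = 3.465 GPa
Step 2: Contribution B = 30/100 * 8.32 GPa = 2.496 GPa
Step 3: Blend Young's modulus = 3.465 + 2.496 = 5.961 GPa

5.961 GPa


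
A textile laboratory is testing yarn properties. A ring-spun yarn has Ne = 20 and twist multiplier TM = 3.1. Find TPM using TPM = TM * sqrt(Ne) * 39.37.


Formula: TPM = TM * sqrt(Ne) * 39.37
Step 1: sqrt(Ne) = sqrt(20) = 4.4721
Step 2: TM * sqrt(Ne) = 3.1 * 4.4721 = 13.8635
Step 3: TPM = 13.8635 * 39.37 = 546 twists/m

546 twists/m


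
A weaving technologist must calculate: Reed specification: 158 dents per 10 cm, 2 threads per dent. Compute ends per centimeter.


Formula: EPC = (dents per 10 cm * ends per dent) / 10
Step 1: Total ends per 10 cm = 158 * 2 = 316
Step 2: EPC = 316 / 10 = 31.6 ends/cm

31.6 ends/cm


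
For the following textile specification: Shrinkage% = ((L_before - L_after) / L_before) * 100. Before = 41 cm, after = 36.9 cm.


Formula: Shrinkage% = ((L_before - L_after) / L_before) * 100
Step 1: Shrinkage = 41 - 36.9 = 4.1 cm
Step 2: Shrinkage% = (4.1 / 41) * 100
Step 3: Shrinkage% = 0.1 * 100 = 10.0%

10.0%


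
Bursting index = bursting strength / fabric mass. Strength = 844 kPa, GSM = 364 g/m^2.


Formula: Bursting Index = Bursting Strength / Fabric GSM
BI = 844 kPa / 364 g/m^2
BI = 2.319 kPa/(g/m^2)

2.319 kPa/(g/m^2)


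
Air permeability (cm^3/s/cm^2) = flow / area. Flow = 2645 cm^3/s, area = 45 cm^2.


Formula: Air Permeability = Airflow / Test Area
AP = 2645 cm^3/s / 45 cm^2
AP = 58.8 cm^3/s/cm^2

58.8 cm^3/s/cm^2


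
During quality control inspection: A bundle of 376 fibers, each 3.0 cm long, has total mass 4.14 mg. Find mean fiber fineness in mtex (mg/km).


Formula: fineness (mtex) = mass (mg) / total length (km) = (mass_mg / total_length_m) * 1000
Step 1: Convert fiber length: 3.0 cm = 0.03 m
Step 2: Total fiber length = 376 * 0.03 = 11.28 m
Step 3: Linear density = 4.14 mg / 11.28 m = 0.3670 mg/m
Step 4: fineness = 0.3670 * 1000 = 367.0 mtex

367.0 mtex


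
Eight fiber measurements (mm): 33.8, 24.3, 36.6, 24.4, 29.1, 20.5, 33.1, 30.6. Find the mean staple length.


Formula: Mean = sum of lengths / count
Sum = 33.8 + 24.3 + 36.6 + 24.4 + 29.1 + 20.5 + 33.1 + 30.6
Sum = 232.4 mm
Mean = 232.4 / 8 = 29.05 mm

29.05 mm


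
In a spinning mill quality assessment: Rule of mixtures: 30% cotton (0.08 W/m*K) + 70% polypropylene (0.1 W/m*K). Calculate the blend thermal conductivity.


Formula: Blend property = (fraction_A * property_A) + (fraction_B * property_B)
Step 1: Contribution A = 30/100 * 0.08 W/m*K = 0.024 W/m*K
Step 2: Contribution B = 70/100 * 0.1 W/m*K = 0.07 W/m*K
Step 3: Blend thermal conductivity = 0.024 + 0.07 = 0.094 W/m*K

0.094 W/m*K


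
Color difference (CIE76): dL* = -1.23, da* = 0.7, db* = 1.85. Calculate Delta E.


Formula: Delta E = sqrt(dL*^2 + da*^2 + db*^2)
Step 1: dL*^2 = (-1.23)^2 = 1.5129
Step 2: da*^2 = 0.7^2 = 0.49
Step 3: db*^2 = 1.85^2 = 3.4225
Step 4: Sum = 1.5129 + 0.49 + 3.4225 = 5.4254
Step 5: Delta E = sqrt(5.4254) = 2.33

2.33 Delta E


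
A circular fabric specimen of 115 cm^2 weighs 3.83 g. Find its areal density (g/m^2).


Formula: GSM = mass_g / area_m2
Step 1: Convert area: 115 cm^2 = 115 / 10000 = 0.0115 m^2
Step 2: GSM = 3.83 g / 0.0115 m^2 = 333.0 g/m^2

333.0 g/m^2


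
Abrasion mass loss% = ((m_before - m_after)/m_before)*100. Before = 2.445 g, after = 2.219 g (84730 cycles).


Formula: Mass loss% = ((m_before - m_after) / m_before) * 100
Step 1: Mass loss = 2.445 - 2.219 = 0.226 g
Step 2: Ratio = 0.226 / 2.445 = 0.0924335
Step 3: Mass loss% = 0.0924335 * 100 = 9.24335% ≈ 9.24%

9.24%


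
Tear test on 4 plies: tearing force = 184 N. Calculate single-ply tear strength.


Formula: Per-ply strength = Total force / Number of plies
Per-ply = 184 N / 4
Per-ply = 46 N

46 N


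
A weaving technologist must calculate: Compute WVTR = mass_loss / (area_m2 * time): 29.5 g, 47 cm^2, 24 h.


Formula: WVTR = mass_loss / (area * time)
Step 1: Convert area: 47 cm^2 = 0.0047 m^2
Step 2: WVTR = 29.5 g / (0.0047 m^2 * 24 h)
Step 3: WVTR = 29.5 / 0.1128 = 261.5 g/m^2/h

261.5 g/m^2/h


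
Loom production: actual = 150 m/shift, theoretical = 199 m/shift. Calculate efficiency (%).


Formula: Efficiency% = (Actual output / Theoretical output) * 100
Efficiency% = (150 / 199) * 100
Efficiency% = 0.753769 * 100 = 75.3769% ≈ 75.4%

75.4%


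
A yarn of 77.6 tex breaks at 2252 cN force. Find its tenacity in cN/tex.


Formula: Tenacity = Breaking force / Linear density
Tenacity = 2252 cN / 77.6 tex
Tenacity = 29.02 cN/tex

29.02 cN/tex


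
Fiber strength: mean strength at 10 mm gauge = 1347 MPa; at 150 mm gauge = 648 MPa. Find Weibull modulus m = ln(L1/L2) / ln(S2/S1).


Formula: m = ln(L1/L2) / ln(S2/S1)
Step 1: ln(L1/L2) = ln(10/150) = -2.70805
Step 2: S2/S1 = 648/1347 = 0.48107
Step 3: ln(S2/S1) = ln(0.48107) = -0.73174
Step 4: m = -2.70805 / -0.73174 = 3.70

3.70 (Weibull m)


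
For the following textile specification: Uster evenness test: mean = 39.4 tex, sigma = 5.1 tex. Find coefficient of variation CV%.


Formula: CV% = (standard deviation / mean) * 100
Step 1: Ratio = 5.1 / 39.4 = 0.129442
Step 2: CV% = 0.129442 * 100 = 12.9442% ≈ 12.9%

12.9%


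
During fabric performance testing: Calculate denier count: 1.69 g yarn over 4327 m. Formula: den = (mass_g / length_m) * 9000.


Formula: den = (mass_g / length_m) * 9000
Substituting: den = (1.69 / 4327) * 9000
Intermediate: 1.69 / 4327 = 0.00039057 g/m
den = 0.00039057 * 9000 = 3.5 denier

3.5 denier


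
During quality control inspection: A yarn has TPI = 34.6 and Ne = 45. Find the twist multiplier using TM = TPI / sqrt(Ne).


Formula: TM = TPI / sqrt(Ne)
Step 1: sqrt(Ne) = sqrt(45) = 6.7082
Step 2: TM = 34.6 / 6.7082 = 5.16

5.16 TM


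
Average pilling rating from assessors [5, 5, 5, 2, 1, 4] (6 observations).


Formula: Mean = sum / count
Sum = 5 + 5 + 5 + 2 + 1 + 4 = 22
Mean = 22 / 6 = 3.7

3.7


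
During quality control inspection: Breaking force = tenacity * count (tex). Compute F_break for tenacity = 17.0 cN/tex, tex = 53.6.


Formula: Breaking force = Tenacity * Linear density
F = 17.0 cN/tex * 53.6 tex
F = 911.20 cN

911.20 cN


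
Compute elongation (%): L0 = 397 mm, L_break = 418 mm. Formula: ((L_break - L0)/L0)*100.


Formula: Elongation (%) = ((L_break - L0) / L0) * 100
Step 1: Extension = 418 - 397 = 21 mm
Step 2: Elongation = (21 / 397) * 100
Step 3: Elongation = 0.052897 * 100 = 5.2897% ≈ 5.3%

5.3%


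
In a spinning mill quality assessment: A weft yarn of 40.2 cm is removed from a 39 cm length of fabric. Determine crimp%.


Formula: Crimp% = ((L_yarn - L_fabric) / L_fabric) * 100
Step 1: Extension = 40.2 - 39 = 1.2 cm
Step 2: Crimp% = (1.2 / 39) * 100
Step 3: Crimp% = 0.030769 * 100 = 3.0769% ≈ 3.1%

3.1%


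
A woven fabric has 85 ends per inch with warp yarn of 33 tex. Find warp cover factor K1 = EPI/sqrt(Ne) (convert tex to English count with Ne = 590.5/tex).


Formula: K1 = EPI / sqrt(Ne), with Ne = 590.5 / tex_warp
Step 1: Ne = 590.5 / 33 = 17.894
Step 2: sqrt(Ne) = sqrt(17.894) = 4.2301
Step 3: K1 = 85 / 4.2301 = 20.1

20.1


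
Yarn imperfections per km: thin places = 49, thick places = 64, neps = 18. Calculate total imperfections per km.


Formula: Total = thin places + thick places + neps
Total = 49 + 64 + 18
Total = 131 imperfections/km

131 imperfections/km


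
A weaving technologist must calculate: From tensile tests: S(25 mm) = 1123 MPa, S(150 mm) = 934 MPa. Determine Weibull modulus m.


Formula: m = ln(L1/L2) / ln(S2/S1)
Step 1: ln(L1/L2) = ln(25/150) = -1.79176
Step 2: S2/S1 = 934/1123 = 0.8317
Step 3: ln(S2/S1) = ln(0.8317) = -0.18428
Step 4: m = -1.79176 / -0.18428 = 9.72

9.72 (Weibull m)


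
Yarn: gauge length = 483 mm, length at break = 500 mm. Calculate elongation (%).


Formula: Elongation (%) = ((L_break - L0) / L0) * 100
Step 1: Extension = 500 - 483 = 17 mm
Step 2: Elongation = (17 / 483) * 100
Step 3: Elongation = 0.035197 * 100 = 3.5197% ≈ 3.5%

3.5%


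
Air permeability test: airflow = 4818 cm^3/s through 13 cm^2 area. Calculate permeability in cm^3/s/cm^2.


Formula: Air Permeability = Airflow / Test Area
AP = 4818 cm^3/s / 13 cm^2
AP = 370.6 cm^3/s/cm^2

370.6 cm^3/s/cm^2


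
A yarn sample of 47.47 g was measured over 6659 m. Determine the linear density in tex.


Formula: Tex = (mass_g / length_m) * 1000
Substituting: Tex = (47.47 / 6659) * 1000
Intermediate: 47.47 / 6659 = 0.0071287 g/m
Tex = 0.0071287 * 1000 = 7.13 tex

7.13 tex


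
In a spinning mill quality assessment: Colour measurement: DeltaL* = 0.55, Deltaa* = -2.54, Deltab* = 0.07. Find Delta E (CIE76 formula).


Formula: Delta E = sqrt(dL*^2 + da*^2 + db*^2)
Step 1: dL*^2 = 0.55^2 = 0.3025
Step 2: da*^2 = (-2.54)^2 = 6.4516
Step 3: db*^2 = 0.07^2 = 0.0049
Step 4: Sum = 0.3025 + 6.4516 + 0.0049 = 6.759
Step 5: Delta E = sqrt(6.759) = 2.6

2.6 Delta E


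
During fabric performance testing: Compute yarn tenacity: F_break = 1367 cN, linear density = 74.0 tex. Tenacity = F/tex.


Formula: Tenacity = Breaking force / Linear density
Tenacity = 1367 cN / 74.0 tex
Tenacity = 18.47 cN/tex

18.47 cN/tex


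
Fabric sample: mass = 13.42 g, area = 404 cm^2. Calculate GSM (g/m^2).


Formula: GSM = mass_g / area_m2
Step 1: Convert area: 404 cm^2 = 404 / 10000 = 0.0404 m^2
Step 2: GSM = 13.42 g / 0.0404 m^2 = 332.2 g/m^2

332.2 g/m^2


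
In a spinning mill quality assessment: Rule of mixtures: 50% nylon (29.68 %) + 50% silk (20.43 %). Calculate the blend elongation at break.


Formula: Blend property = (fraction_A * property_A) + (fraction_B * property_B)
Step 1: Contribution A = 50/100 * 29.68 % = 14.84 %
Step 2: Contribution B = 50/100 * 20.43 % = 10.215 %
Step 3: Blend elongation at break = 14.84 + 10.215 = 25.055 %

25.055 %


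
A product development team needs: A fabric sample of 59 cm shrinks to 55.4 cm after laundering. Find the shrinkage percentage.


Formula: Shrinkage% = ((L_before - L_after) / L_before) * 100
Step 1: Shrinkage = 59 - 55.4 = 3.6 cm
Step 2: Shrinkage% = (3.6 / 59) * 100
Step 3: Shrinkage% = 0.061017 * 100 = 6.1017% ≈ 6.1%

6.1%


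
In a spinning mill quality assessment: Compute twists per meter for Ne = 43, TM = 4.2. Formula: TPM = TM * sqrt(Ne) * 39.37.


Formula: TPM = TM * sqrt(Ne) * 39.37
Step 1: sqrt(Ne) = sqrt(43) = 6.5574
Step 2: TM * sqrt(Ne) = 4.2 * 6.5574 = 27.5411
Step 3: TPM = 27.5411 * 39.37 = 1084 twists/m

1084 twists/m


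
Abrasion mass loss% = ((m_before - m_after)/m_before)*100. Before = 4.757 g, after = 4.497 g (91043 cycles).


Formula: Mass loss% = ((m_before - m_after) / m_before) * 100
Step 1: Mass loss = 4.757 - 4.497 = 0.26 g
Step 2: Ratio = 0.26 / 4.757 = 0.0546563
Step 3: Mass loss% = 0.0546563 * 100 = 5.46563% ≈ 5.47%

5.47%


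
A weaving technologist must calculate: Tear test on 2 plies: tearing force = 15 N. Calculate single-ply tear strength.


Formula: Per-ply strength = Total force / Number of plies
Per-ply = 15 N / 2
Per-ply = 7.5 N

7.5 N


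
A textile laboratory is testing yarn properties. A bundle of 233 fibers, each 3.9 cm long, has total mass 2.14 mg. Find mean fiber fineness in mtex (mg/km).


Formula: fineness (mtex) = mass (mg) / total length (km) = (mass_mg / total_length_m) * 1000
Step 1: Convert fiber length: 3.9 cm = 0.039 m
Step 2: Total fiber length = 233 * 0.039 = 9.087 m
Step 3: Linear density = 2.14 mg / 9.087 m = 0.2355 mg/m
Step 4: fineness = 0.2355 * 1000 = 235.5 mtex

235.5 mtex


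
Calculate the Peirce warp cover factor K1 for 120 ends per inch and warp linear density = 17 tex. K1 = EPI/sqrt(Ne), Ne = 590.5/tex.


Formula: K1 = EPI / sqrt(Ne), with Ne = 590.5 / tex_warp
Step 1: Ne = 590.5 / 17 = 34.735
Step 2: sqrt(Ne) = sqrt(34.735) = 5.8936
Step 3: K1 = 120 / 5.8936 = 20.4

20.4


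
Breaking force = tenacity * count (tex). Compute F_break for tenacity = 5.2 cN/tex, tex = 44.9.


Formula: Breaking force = Tenacity * Linear density
F = 5.2 cN/tex * 44.9 tex
F = 233.48 cN

233.48 cN


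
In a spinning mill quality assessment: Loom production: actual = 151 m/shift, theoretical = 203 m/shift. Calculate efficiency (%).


Formula: Efficiency% = (Actual output / Theoretical output) * 100
Efficiency% = (151 / 203) * 100
Efficiency% = 0.743842 * 100 = 74.3842% ≈ 74.4%

74.4%
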